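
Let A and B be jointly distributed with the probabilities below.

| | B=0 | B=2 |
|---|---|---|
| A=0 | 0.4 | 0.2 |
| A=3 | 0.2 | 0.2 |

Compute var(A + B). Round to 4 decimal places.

E[A] = 1.2,  E[B] = 0.8,  E[AB] = 1.2
var(A) = 3.6 − (1.2)² = 2.16;  var(B) = 1.6 − (0.8)² = 0.96
Cov(A,B) = 1.2 − (1.2)(0.8) = 0.24
var(A + B) = (1)²·2.16 + (1)²·0.96 + 2·(1)·(1)·0.24 = 3.6

3.6000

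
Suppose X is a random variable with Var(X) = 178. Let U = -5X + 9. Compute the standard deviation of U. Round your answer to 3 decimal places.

66.708

Var(-5X + 9) = (-5)²·178 = 4450
SD(U) = √4450 ≈ 66.708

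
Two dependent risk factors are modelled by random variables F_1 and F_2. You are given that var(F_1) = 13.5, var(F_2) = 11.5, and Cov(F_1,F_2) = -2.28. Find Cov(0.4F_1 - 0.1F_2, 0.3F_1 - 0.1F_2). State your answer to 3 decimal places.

Cov(0.4F_1 - 0.1F_2, 0.3F_1 - 0.1F_2) = (0.4)(0.3)var(F_1) + (-0.1)(-0.1)var(F_2) + [(0.4)(-0.1) + (-0.1)(0.3)]Cov(F_1,F_2)
= 0.12·13.5 + 0.01·11.5 + -0.07·-2.28 = 1.8946

1.895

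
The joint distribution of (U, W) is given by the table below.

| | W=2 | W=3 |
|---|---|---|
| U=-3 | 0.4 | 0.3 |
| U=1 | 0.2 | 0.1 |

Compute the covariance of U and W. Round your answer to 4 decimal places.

E[U] = -1.8,  E[W] = 2.4
E[UW] = -4.4
Cov(U,W) = E[UW] − E[U]E[W] = -4.4 − (-1.8)(2.4) = -0.08

-0.0800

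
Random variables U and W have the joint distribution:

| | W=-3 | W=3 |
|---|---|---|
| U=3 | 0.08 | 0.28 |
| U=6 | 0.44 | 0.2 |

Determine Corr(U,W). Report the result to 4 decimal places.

-0.4470

E[U] = 4.92,  E[W] = -0.12
E[UW] = -2.52
Cov(U,W) = E[UW] − E[U]E[W] = -2.52 − (4.92)(-0.12) = -1.9296
Var(U) = 2.0736,  Var(W) = 8.9856
ρ = -1.9296 / √(2.0736·8.9856) ≈ -0.4470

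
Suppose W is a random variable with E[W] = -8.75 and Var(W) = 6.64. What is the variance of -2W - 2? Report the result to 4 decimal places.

26.5600

Var(-2W - 2) = (-2)²·Var(W) = 4·6.64 = 26.56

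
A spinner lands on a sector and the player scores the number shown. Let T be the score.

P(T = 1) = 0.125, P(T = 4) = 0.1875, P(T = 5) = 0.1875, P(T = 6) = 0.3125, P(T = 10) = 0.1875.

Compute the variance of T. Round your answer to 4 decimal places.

E[T] = (1)(0.125) + (4)(0.1875) + (5)(0.1875) + (6)(0.3125) + (10)(0.1875) = 5.5625
E[T²] = (1)²(0.125) + (4)²(0.1875) + (5)²(0.1875) + (6)²(0.3125) + (10)²(0.1875) = 37.8125
Var(T) = E[T²] − (E[T])² = 37.8125 − (5.5625)² = 6.87109375

6.8711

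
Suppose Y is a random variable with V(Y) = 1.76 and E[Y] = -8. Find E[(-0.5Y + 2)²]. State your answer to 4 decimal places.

E[-0.5Y + 2] = -0.5·-8 + 2 = 6
V(-0.5Y + 2) = (-0.5)²·1.76 = 0.44
E[(-0.5Y + 2)²] = V((-0.5Y + 2)) + (E[(-0.5Y + 2)])² = 0.44 + (6)² = 36.44

36.4400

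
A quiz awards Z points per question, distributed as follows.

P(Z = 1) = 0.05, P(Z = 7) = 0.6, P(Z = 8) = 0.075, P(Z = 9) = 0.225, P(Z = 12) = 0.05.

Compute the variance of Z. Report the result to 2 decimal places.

3.80

E[Z] = (1)(0.05) + (7)(0.6) + (8)(0.075) + (9)(0.225) + (12)(0.05) = 7.475
E[Z²] = (1)²(0.05) + (7)²(0.6) + (8)²(0.075) + (9)²(0.225) + (12)²(0.05) = 59.675
var(Z) = E[Z²] − (E[Z])² = 59.675 − (7.475)² = 3.799375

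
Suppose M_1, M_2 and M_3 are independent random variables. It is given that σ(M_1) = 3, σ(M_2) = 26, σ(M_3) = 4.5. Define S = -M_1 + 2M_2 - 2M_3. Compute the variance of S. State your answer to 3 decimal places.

Var(M_1) = 9, Var(M_2) = 676, Var(M_3) = 20.25
By independence, Var(S) = (-1)²Var(M_1) + (2)²Var(M_2) + (-2)²Var(M_3)
= (-1)²·9 + (2)²·676 + (-2)²·20.25 = 2794

2794.000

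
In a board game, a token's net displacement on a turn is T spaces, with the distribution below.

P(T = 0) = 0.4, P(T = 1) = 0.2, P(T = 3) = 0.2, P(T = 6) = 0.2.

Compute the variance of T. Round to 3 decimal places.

E[T] = (0)(0.4) + (1)(0.2) + (3)(0.2) + (6)(0.2) = 2
E[T²] = (0)²(0.4) + (1)²(0.2) + (3)²(0.2) + (6)²(0.2) = 9.2
Var(T) = E[T²] − (E[T])² = 9.2 − (2)² = 5.2

5.200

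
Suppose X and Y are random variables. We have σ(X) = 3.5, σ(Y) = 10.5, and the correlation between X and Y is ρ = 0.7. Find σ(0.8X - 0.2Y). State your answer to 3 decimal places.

var(X) = (3.5)² = 12.25;  var(Y) = (10.5)² = 110.25
Cov(X,Y) = ρ·σ(X)·σ(Y) = 0.7·3.5·10.5 = 25.725
var(0.8X - 0.2Y) = (0.8)²·var(X) + (-0.2)²·var(Y) + 2·(0.8)·(-0.2)·Cov(X,Y)
= 0.64·12.25 + 0.04·110.25 + -0.32·25.725 = 4.018
σ(0.8X - 0.2Y) = √4.018 ≈ 2.004

2.004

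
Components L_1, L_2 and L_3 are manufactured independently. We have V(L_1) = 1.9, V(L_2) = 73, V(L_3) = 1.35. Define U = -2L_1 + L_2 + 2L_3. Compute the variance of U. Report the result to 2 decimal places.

86.00

By independence, V(U) = (-2)²V(L_1) + (1)²V(L_2) + (2)²V(L_3)
= (-2)²·1.9 + (1)²·73 + (2)²·1.35 = 86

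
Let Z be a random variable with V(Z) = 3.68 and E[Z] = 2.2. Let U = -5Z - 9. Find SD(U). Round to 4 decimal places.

9.5917

V(-5Z - 9) = (-5)²·3.68 = 92
SD(U) = √92 ≈ 9.5917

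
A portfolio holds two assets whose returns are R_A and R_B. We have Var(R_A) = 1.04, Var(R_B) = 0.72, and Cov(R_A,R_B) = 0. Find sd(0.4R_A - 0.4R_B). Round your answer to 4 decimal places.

0.5307

Var(0.4R_A - 0.4R_B) = (0.4)²·Var(R_A) + (-0.4)²·Var(R_B) + 2·(0.4)·(-0.4)·Cov(R_A,R_B)
= 0.16·1.04 + 0.16·0.72 + -0.32·0 = 0.2816
sd(0.4R_A - 0.4R_B) = √0.2816 ≈ 0.5307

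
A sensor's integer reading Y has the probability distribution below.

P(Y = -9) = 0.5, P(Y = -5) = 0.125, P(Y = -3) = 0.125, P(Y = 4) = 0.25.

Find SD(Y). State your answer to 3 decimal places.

5.339

E[Y] = (-9)(0.5) + (-5)(0.125) + (-3)(0.125) + (4)(0.25) = -4.5
E[Y²] = (-9)²(0.5) + (-5)²(0.125) + (-3)²(0.125) + (4)²(0.25) = 48.75
V(Y) = E[Y²] − (E[Y])² = 48.75 − (-4.5)² = 28.5
SD(Y) = √28.5 ≈ 5.339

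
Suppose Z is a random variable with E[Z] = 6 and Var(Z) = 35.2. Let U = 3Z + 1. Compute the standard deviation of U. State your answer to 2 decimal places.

17.80

Var(3Z + 1) = (3)²·35.2 = 316.8
SD(U) = √316.8 ≈ 17.80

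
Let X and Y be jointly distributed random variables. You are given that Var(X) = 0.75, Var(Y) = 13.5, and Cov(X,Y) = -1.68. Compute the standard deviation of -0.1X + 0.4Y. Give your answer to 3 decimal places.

1.517

Var(-0.1X + 0.4Y) = (-0.1)²·Var(X) + (0.4)²·Var(Y) + 2·(-0.1)·(0.4)·Cov(X,Y)
= 0.01·0.75 + 0.16·13.5 + -0.08·-1.68 = 2.3019
sd(-0.1X + 0.4Y) = √2.3019 ≈ 1.517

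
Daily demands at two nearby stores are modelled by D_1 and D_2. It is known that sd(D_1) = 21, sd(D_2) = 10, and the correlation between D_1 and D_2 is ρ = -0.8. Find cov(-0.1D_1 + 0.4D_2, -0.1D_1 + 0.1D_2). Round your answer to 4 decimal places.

16.8100

Var(D_1) = (21)² = 441;  Var(D_2) = (10)² = 100
cov(D_1,D_2) = ρ·sd(D_1)·sd(D_2) = -0.8·21·10 = -168
cov(-0.1D_1 + 0.4D_2, -0.1D_1 + 0.1D_2) = (-0.1)(-0.1)Var(D_1) + (0.4)(0.1)Var(D_2) + [(-0.1)(0.1) + (0.4)(-0.1)]cov(D_1,D_2)
= 0.01·441 + 0.04·100 + -0.05·-168 = 16.81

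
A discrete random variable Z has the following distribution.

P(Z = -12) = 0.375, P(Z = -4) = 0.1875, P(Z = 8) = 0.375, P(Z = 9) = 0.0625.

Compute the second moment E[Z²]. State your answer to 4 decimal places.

86.0625

E[Z²] = (-12)²(0.375) + (-4)²(0.1875) + (8)²(0.375) + (9)²(0.0625) = 86.0625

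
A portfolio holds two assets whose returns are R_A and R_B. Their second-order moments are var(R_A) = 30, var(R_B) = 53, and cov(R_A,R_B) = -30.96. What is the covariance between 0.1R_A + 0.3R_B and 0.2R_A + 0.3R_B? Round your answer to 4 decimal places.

2.5836

cov(0.1R_A + 0.3R_B, 0.2R_A + 0.3R_B) = (0.1)(0.2)var(R_A) + (0.3)(0.3)var(R_B) + [(0.1)(0.3) + (0.3)(0.2)]cov(R_A,R_B)
= 0.02·30 + 0.09·53 + 0.09·-30.96 = 2.5836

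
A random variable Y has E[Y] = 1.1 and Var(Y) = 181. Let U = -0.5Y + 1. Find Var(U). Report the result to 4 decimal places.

45.2500

Var(-0.5Y + 1) = (-0.5)²·Var(Y) = 0.25·181 = 45.25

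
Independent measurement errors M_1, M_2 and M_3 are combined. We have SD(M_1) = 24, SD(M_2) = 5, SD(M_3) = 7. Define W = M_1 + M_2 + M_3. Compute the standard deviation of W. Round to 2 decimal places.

25.50

V(M_1) = 576, V(M_2) = 25, V(M_3) = 49
By independence, V(W) = (1)²V(M_1) + (1)²V(M_2) + (1)²V(M_3)
= (1)²·576 + (1)²·25 + (1)²·49 = 650
SD(W) = √650 ≈ 25.50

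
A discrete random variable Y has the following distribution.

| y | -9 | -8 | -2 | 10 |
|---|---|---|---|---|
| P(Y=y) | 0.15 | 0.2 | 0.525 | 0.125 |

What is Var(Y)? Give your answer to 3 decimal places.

E[Y] = (-9)(0.15) + (-8)(0.2) + (-2)(0.525) + (10)(0.125) = -2.75
E[Y²] = (-9)²(0.15) + (-8)²(0.2) + (-2)²(0.525) + (10)²(0.125) = 39.55
Var(Y) = E[Y²] − (E[Y])² = 39.55 − (-2.75)² = 31.9875

31.988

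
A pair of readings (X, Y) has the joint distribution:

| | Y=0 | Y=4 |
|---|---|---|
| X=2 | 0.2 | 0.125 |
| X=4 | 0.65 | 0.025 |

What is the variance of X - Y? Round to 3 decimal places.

4.138

E[X] = 3.35,  E[Y] = 0.6,  E[XY] = 1.4
V(X) = 12.1 − (3.35)² = 0.8775;  V(Y) = 2.4 − (0.6)² = 2.04
cov(X,Y) = 1.4 − (3.35)(0.6) = -0.61
V(X - Y) = (1)²·0.8775 + (-1)²·2.04 + 2·(1)·(-1)·-0.61 = 4.1375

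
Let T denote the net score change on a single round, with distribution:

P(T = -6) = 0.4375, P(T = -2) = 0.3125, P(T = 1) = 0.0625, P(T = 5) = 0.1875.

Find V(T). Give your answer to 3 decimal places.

16.688

E[T] = (-6)(0.4375) + (-2)(0.3125) + (1)(0.0625) + (5)(0.1875) = -2.25
E[T²] = (-6)²(0.4375) + (-2)²(0.3125) + (1)²(0.0625) + (5)²(0.1875) = 21.75
V(T) = E[T²] − (E[T])² = 21.75 − (-2.25)² = 16.6875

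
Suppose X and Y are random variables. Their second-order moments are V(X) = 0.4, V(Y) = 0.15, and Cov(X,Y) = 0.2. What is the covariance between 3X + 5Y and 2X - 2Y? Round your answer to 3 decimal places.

1.700

Cov(3X + 5Y, 2X - 2Y) = (3)(2)V(X) + (5)(-2)V(Y) + [(3)(-2) + (5)(2)]Cov(X,Y)
= 6·0.4 + -10·0.15 + 4·0.2 = 1.7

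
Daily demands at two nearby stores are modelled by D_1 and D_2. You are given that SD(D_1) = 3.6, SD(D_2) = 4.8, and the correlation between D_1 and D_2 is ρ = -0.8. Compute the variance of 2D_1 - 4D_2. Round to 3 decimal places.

641.664

V(D_1) = (3.6)² = 12.96;  V(D_2) = (4.8)² = 23.04
cov(D_1,D_2) = ρ·SD(D_1)·SD(D_2) = -0.8·3.6·4.8 = -13.824
V(2D_1 - 4D_2) = (2)²·V(D_1) + (-4)²·V(D_2) + 2·(2)·(-4)·cov(D_1,D_2)
= 4·12.96 + 16·23.04 + -16·-13.824 = 641.664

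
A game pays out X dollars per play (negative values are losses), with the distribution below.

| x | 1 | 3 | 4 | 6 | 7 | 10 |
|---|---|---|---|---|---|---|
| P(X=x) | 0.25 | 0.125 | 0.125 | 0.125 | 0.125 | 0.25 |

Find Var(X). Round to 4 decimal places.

11.4375

E[X] = (1)(0.25) + (3)(0.125) + (4)(0.125) + (6)(0.125) + (7)(0.125) + (10)(0.25) = 5.25
E[X²] = (1)²(0.25) + (3)²(0.125) + (4)²(0.125) + (6)²(0.125) + (7)²(0.125) + (10)²(0.25) = 39
Var(X) = E[X²] − (E[X])² = 39 − (5.25)² = 11.4375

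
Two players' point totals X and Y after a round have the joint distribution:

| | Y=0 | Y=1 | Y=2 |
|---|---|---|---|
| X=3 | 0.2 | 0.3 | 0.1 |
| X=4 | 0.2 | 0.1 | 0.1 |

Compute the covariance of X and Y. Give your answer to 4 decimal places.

-0.0200

E[X] = 3.4,  E[Y] = 0.8
E[XY] = 2.7
Cov(X,Y) = E[XY] − E[X]E[Y] = 2.7 − (3.4)(0.8) = -0.02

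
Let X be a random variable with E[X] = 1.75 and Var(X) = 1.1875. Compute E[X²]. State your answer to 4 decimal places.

4.2500

E[X²] = Var(X) + (E[X])² = 1.1875 + (1.75)² = 4.25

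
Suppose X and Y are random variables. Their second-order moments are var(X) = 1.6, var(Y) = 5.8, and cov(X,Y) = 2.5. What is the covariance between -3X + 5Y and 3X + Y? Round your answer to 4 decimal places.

44.6000

cov(-3X + 5Y, 3X + Y) = (-3)(3)var(X) + (5)(1)var(Y) + [(-3)(1) + (5)(3)]cov(X,Y)
= -9·1.6 + 5·5.8 + 12·2.5 = 44.6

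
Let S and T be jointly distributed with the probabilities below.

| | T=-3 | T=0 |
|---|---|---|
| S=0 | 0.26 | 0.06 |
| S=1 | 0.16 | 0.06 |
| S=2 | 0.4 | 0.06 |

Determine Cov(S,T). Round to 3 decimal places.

-0.076

E[S] = 1.14,  E[T] = -2.46
E[ST] = -2.88
Cov(S,T) = E[ST] − E[S]E[T] = -2.88 − (1.14)(-2.46) = -0.0756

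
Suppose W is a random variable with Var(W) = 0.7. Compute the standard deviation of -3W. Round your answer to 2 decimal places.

Var(-3W) = (-3)²·0.7 = 6.3
σ(-3W) = √6.3 ≈ 2.51

2.51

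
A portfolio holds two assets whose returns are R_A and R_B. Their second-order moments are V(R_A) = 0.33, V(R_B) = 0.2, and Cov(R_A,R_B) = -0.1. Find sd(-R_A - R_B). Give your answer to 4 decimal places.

V(-R_A - R_B) = (-1)²·V(R_A) + (-1)²·V(R_B) + 2·(-1)·(-1)·Cov(R_A,R_B)
= 1·0.33 + 1·0.2 + 2·-0.1 = 0.33
sd(-R_A - R_B) = √0.33 ≈ 0.5745

0.5745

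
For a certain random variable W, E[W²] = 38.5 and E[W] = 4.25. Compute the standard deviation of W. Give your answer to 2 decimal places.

Var(W) = 38.5 − (4.25)² = 20.4375
SD(W) = √20.4375 ≈ 4.52

4.52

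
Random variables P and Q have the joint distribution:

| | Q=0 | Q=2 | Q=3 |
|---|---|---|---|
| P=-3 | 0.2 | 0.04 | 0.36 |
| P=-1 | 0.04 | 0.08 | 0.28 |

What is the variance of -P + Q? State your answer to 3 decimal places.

1.990

E[P] = -2.2,  E[Q] = 2.16,  E[PQ] = -4.48
V(P) = 5.8 − (-2.2)² = 0.96;  V(Q) = 6.24 − (2.16)² = 1.5744
Cov(P,Q) = -4.48 − (-2.2)(2.16) = 0.272
V(-P + Q) = (-1)²·0.96 + (1)²·1.5744 + 2·(-1)·(1)·0.272 = 1.9904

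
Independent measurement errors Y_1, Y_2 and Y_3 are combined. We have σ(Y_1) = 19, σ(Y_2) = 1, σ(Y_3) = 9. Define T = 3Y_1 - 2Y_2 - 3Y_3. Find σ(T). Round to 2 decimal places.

63.10

var(Y_1) = 361, var(Y_2) = 1, var(Y_3) = 81
By independence, var(T) = (3)²var(Y_1) + (-2)²var(Y_2) + (-3)²var(Y_3)
= (3)²·361 + (-2)²·1 + (-3)²·81 = 3982
σ(T) = √3982 ≈ 63.10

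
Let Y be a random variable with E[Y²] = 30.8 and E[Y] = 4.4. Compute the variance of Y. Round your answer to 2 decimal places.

11.44

Var(Y) = 30.8 − (4.4)² = 11.44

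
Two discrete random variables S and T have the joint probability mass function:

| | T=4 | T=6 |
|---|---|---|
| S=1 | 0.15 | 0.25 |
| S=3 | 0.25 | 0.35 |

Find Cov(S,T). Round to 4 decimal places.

E[S] = 2.2,  E[T] = 5.2
E[ST] = 11.4
Cov(S,T) = E[ST] − E[S]E[T] = 11.4 − (2.2)(5.2) = -0.04

-0.0400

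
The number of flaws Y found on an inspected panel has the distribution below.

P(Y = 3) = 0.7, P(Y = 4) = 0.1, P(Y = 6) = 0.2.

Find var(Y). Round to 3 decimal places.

1.410

E[Y] = (3)(0.7) + (4)(0.1) + (6)(0.2) = 3.7
E[Y²] = (3)²(0.7) + (4)²(0.1) + (6)²(0.2) = 15.1
var(Y) = E[Y²] − (E[Y])² = 15.1 − (3.7)² = 1.41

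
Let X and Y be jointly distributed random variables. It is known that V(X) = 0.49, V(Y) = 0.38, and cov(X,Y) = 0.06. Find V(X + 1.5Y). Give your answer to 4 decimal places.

V(X + 1.5Y) = (1)²·V(X) + (1.5)²·V(Y) + 2·(1)·(1.5)·cov(X,Y)
= 1·0.49 + 2.25·0.38 + 3·0.06 = 1.525

1.5250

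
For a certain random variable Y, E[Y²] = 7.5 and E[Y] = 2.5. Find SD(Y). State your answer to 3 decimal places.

1.118

Var(Y) = 7.5 − (2.5)² = 1.25
SD(Y) = √1.25 ≈ 1.118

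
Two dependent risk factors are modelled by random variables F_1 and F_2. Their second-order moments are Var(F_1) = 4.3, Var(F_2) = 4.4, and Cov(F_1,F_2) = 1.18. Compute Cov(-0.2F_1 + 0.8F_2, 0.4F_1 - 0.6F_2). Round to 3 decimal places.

-1.937

Cov(-0.2F_1 + 0.8F_2, 0.4F_1 - 0.6F_2) = (-0.2)(0.4)Var(F_1) + (0.8)(-0.6)Var(F_2) + [(-0.2)(-0.6) + (0.8)(0.4)]Cov(F_1,F_2)
= -0.08·4.3 + -0.48·4.4 + 0.44·1.18 = -1.9368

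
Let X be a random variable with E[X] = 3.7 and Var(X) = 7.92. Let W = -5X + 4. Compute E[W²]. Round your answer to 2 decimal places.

E[-5X + 4] = -5·3.7 + 4 = -14.5
Var(-5X + 4) = (-5)²·7.92 = 198
E[W²] = Var(W) + (E[W])² = 198 + (-14.5)² = 408.25

408.25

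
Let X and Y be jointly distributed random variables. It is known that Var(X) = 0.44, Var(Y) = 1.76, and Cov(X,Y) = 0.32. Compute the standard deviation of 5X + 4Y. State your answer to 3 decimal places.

7.208

Var(5X + 4Y) = (5)²·Var(X) + (4)²·Var(Y) + 2·(5)·(4)·Cov(X,Y)
= 25·0.44 + 16·1.76 + 40·0.32 = 51.96
SD(5X + 4Y) = √51.96 ≈ 7.208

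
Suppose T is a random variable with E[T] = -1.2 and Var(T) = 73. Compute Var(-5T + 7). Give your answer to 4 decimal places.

1825.0000

Var(-5T + 7) = (-5)²·Var(T) = 25·73 = 1825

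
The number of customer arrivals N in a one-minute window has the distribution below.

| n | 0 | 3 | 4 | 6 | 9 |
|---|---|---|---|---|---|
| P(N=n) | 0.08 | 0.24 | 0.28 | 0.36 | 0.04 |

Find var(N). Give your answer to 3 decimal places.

E[N] = (0)(0.08) + (3)(0.24) + (4)(0.28) + (6)(0.36) + (9)(0.04) = 4.36
E[N²] = (0)²(0.08) + (3)²(0.24) + (4)²(0.28) + (6)²(0.36) + (9)²(0.04) = 22.84
var(N) = E[N²] − (E[N])² = 22.84 − (4.36)² = 3.8304

3.830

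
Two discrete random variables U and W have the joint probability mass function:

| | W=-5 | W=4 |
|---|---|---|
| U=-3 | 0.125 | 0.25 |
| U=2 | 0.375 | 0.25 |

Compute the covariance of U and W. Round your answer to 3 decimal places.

E[U] = 0.125,  E[W] = -0.5
E[UW] = -2.875
Cov(U,W) = E[UW] − E[U]E[W] = -2.875 − (0.125)(-0.5) = -2.8125

-2.813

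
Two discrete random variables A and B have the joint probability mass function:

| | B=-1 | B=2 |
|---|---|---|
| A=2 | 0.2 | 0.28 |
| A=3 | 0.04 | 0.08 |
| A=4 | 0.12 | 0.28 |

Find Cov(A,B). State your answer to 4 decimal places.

0.1536

E[A] = 2.92,  E[B] = 0.92
E[AB] = 2.84
Cov(A,B) = E[AB] − E[A]E[B] = 2.84 − (2.92)(0.92) = 0.1536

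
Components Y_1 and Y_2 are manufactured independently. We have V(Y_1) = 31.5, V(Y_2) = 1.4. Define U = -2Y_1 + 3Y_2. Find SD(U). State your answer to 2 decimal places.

11.77

By independence, V(U) = (-2)²V(Y_1) + (3)²V(Y_2)
= (-2)²·31.5 + (3)²·1.4 = 138.6
SD(U) = √138.6 ≈ 11.77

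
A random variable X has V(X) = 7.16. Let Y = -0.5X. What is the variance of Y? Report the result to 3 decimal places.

1.790

V(-0.5X) = (-0.5)²·V(X) = 0.25·7.16 = 1.79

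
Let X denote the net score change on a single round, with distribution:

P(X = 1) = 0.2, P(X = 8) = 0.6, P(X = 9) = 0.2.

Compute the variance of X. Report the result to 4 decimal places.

E[X] = (1)(0.2) + (8)(0.6) + (9)(0.2) = 6.8
E[X²] = (1)²(0.2) + (8)²(0.6) + (9)²(0.2) = 54.8
V(X) = E[X²] − (E[X])² = 54.8 − (6.8)² = 8.56

8.5600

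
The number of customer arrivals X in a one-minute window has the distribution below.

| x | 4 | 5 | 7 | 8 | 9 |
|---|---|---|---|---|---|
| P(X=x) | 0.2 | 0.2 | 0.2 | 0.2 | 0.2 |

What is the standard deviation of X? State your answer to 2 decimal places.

E[X] = (4)(0.2) + (5)(0.2) + (7)(0.2) + (8)(0.2) + (9)(0.2) = 6.6
E[X²] = (4)²(0.2) + (5)²(0.2) + (7)²(0.2) + (8)²(0.2) + (9)²(0.2) = 47
var(X) = E[X²] − (E[X])² = 47 − (6.6)² = 3.44
σ(X) = √3.44 ≈ 1.85

1.85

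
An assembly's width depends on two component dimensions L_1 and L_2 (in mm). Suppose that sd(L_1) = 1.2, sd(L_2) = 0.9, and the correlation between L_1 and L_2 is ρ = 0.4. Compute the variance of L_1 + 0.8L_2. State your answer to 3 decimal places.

2.650

var(L_1) = (1.2)² = 1.44;  var(L_2) = (0.9)² = 0.81
Cov(L_1,L_2) = ρ·sd(L_1)·sd(L_2) = 0.4·1.2·0.9 = 0.432
var(L_1 + 0.8L_2) = (1)²·var(L_1) + (0.8)²·var(L_2) + 2·(1)·(0.8)·Cov(L_1,L_2)
= 1·1.44 + 0.64·0.81 + 1.6·0.432 = 2.6496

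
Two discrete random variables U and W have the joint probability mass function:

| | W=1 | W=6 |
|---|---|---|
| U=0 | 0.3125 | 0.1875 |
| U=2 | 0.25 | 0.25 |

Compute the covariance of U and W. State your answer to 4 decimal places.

E[U] = 1,  E[W] = 3.1875
E[UW] = 3.5
Cov(U,W) = E[UW] − E[U]E[W] = 3.5 − (1)(3.1875) = 0.3125

0.3125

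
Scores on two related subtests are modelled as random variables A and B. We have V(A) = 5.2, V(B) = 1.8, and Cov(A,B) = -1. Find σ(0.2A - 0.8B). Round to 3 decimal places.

1.296

V(0.2A - 0.8B) = (0.2)²·V(A) + (-0.8)²·V(B) + 2·(0.2)·(-0.8)·Cov(A,B)
= 0.04·5.2 + 0.64·1.8 + -0.32·-1 = 1.68
σ(0.2A - 0.8B) = √1.68 ≈ 1.296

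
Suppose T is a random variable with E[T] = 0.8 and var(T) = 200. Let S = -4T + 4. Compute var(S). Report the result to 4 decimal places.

var(-4T + 4) = (-4)²·var(T) = 16·200 = 3200

3200.0000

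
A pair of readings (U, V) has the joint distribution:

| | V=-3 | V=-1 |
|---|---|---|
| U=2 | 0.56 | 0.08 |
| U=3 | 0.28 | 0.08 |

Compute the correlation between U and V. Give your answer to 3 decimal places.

E[U] = 2.36,  E[V] = -2.68
E[UV] = -6.28
cov(U,V) = E[UV] − E[U]E[V] = -6.28 − (2.36)(-2.68) = 0.0448
Var(U) = 0.2304,  Var(V) = 0.5376
ρ = 0.0448 / √(0.2304·0.5376) ≈ 0.127

0.127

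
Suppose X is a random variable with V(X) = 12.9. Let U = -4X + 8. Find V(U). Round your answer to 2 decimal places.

V(-4X + 8) = (-4)²·V(X) = 16·12.9 = 206.4

206.40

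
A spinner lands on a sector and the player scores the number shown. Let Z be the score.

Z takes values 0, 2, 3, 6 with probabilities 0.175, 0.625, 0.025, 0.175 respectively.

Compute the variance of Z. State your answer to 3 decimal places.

3.384

E[Z] = (0)(0.175) + (2)(0.625) + (3)(0.025) + (6)(0.175) = 2.375
E[Z²] = (0)²(0.175) + (2)²(0.625) + (3)²(0.025) + (6)²(0.175) = 9.025
V(Z) = E[Z²] − (E[Z])² = 9.025 − (2.375)² = 3.384375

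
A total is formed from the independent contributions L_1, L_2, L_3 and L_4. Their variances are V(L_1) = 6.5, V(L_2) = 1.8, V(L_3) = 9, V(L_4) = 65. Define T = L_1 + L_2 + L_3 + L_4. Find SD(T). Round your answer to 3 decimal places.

9.072

By independence, V(T) = (1)²V(L_1) + (1)²V(L_2) + (1)²V(L_3) + (1)²V(L_4)
= (1)²·6.5 + (1)²·1.8 + (1)²·9 + (1)²·65 = 82.3
SD(T) = √82.3 ≈ 9.072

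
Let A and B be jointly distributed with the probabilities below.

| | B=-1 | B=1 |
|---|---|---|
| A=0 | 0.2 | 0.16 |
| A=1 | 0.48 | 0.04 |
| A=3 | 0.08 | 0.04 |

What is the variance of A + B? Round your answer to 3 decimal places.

E[A] = 0.88,  E[B] = -0.52,  E[AB] = -0.56
V(A) = 1.6 − (0.88)² = 0.8256;  V(B) = 1 − (-0.52)² = 0.7296
Cov(A,B) = -0.56 − (0.88)(-0.52) = -0.1024
V(A + B) = (1)²·0.8256 + (1)²·0.7296 + 2·(1)·(1)·-0.1024 = 1.3504

1.350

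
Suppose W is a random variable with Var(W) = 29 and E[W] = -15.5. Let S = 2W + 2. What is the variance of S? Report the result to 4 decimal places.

Var(2W + 2) = (2)²·Var(W) = 4·29 = 116

116.0000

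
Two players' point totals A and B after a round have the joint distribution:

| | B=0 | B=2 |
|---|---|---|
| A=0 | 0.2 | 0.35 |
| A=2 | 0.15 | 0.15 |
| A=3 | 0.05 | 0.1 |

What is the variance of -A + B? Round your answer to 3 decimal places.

2.528

E[A] = 1.05,  E[B] = 1.2,  E[AB] = 1.2
Var(A) = 2.55 − (1.05)² = 1.4475;  Var(B) = 2.4 − (1.2)² = 0.96
cov(A,B) = 1.2 − (1.05)(1.2) = -0.06
Var(-A + B) = (-1)²·1.4475 + (1)²·0.96 + 2·(-1)·(1)·-0.06 = 2.5275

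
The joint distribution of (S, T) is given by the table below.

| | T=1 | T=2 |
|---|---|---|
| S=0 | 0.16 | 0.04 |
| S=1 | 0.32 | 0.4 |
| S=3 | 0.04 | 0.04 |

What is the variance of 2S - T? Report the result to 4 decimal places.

E[S] = 0.96,  E[T] = 1.48,  E[ST] = 1.48
V(S) = 1.44 − (0.96)² = 0.5184;  V(T) = 2.44 − (1.48)² = 0.2496
cov(S,T) = 1.48 − (0.96)(1.48) = 0.0592
V(2S - T) = (2)²·0.5184 + (-1)²·0.2496 + 2·(2)·(-1)·0.0592 = 2.0864

2.0864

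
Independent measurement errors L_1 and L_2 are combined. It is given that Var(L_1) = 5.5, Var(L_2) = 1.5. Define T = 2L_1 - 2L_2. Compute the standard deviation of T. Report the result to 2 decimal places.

5.29

By independence, Var(T) = (2)²Var(L_1) + (-2)²Var(L_2)
= (2)²·5.5 + (-2)²·1.5 = 28
σ(T) = √28 ≈ 5.29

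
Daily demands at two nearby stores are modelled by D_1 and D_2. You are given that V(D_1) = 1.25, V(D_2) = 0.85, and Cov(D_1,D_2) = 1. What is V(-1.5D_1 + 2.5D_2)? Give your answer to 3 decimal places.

V(-1.5D_1 + 2.5D_2) = (-1.5)²·V(D_1) + (2.5)²·V(D_2) + 2·(-1.5)·(2.5)·Cov(D_1,D_2)
= 2.25·1.25 + 6.25·0.85 + -7.5·1 = 0.625

0.625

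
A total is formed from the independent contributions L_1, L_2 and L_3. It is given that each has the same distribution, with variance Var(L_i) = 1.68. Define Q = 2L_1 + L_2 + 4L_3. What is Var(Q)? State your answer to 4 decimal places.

35.2800

By independence, Var(Q) = (2)²Var(L_1) + (1)²Var(L_2) + (4)²Var(L_3)
= (2)²·1.68 + (1)²·1.68 + (4)²·1.68 = 35.28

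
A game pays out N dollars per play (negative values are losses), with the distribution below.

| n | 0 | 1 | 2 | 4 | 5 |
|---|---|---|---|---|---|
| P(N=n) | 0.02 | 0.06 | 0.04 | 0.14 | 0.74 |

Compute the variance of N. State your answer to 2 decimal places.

E[N] = (0)(0.02) + (1)(0.06) + (2)(0.04) + (4)(0.14) + (5)(0.74) = 4.4
E[N²] = (0)²(0.02) + (1)²(0.06) + (2)²(0.04) + (4)²(0.14) + (5)²(0.74) = 20.96
Var(N) = E[N²] − (E[N])² = 20.96 − (4.4)² = 1.6

1.60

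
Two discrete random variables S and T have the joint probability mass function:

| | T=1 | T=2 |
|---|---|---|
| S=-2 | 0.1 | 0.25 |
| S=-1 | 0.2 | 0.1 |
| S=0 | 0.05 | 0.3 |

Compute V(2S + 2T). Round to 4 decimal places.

E[S] = -1,  E[T] = 1.65,  E[ST] = -1.6
V(S) = 1.7 − (-1)² = 0.7;  V(T) = 2.95 − (1.65)² = 0.2275
cov(S,T) = -1.6 − (-1)(1.65) = 0.05
V(2S + 2T) = (2)²·0.7 + (2)²·0.2275 + 2·(2)·(2)·0.05 = 4.11

4.1100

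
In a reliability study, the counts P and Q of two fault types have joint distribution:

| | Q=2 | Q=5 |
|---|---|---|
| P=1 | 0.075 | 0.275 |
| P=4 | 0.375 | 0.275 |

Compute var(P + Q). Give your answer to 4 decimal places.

E[P] = 2.95,  E[Q] = 3.65,  E[PQ] = 10.025
var(P) = 10.75 − (2.95)² = 2.0475;  var(Q) = 15.55 − (3.65)² = 2.2275
Cov(P,Q) = 10.025 − (2.95)(3.65) = -0.7425
var(P + Q) = (1)²·2.0475 + (1)²·2.2275 + 2·(1)·(1)·-0.7425 = 2.79

2.7900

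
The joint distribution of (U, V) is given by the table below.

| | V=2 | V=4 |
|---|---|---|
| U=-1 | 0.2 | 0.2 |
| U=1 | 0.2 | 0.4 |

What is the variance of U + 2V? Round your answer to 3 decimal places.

5.440

E[U] = 0.2,  E[V] = 3.2,  E[UV] = 0.8
Var(U) = 1 − (0.2)² = 0.96;  Var(V) = 11.2 − (3.2)² = 0.96
Cov(U,V) = 0.8 − (0.2)(3.2) = 0.16
Var(U + 2V) = (1)²·0.96 + (2)²·0.96 + 2·(1)·(2)·0.16 = 5.44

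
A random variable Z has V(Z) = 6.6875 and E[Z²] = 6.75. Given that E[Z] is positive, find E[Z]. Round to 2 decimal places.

0.25

(E[Z])² = E[Z²] − V(Z) = 6.75 − 6.6875 = 0.0625
E[Z] = √0.0625 = 0.25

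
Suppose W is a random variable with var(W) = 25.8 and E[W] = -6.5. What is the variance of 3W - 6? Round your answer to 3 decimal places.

var(3W - 6) = (3)²·var(W) = 9·25.8 = 232.2

232.200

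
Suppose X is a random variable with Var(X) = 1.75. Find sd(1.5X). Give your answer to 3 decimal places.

1.984

Var(1.5X) = (1.5)²·1.75 = 3.9375
sd(1.5X) = √3.9375 ≈ 1.984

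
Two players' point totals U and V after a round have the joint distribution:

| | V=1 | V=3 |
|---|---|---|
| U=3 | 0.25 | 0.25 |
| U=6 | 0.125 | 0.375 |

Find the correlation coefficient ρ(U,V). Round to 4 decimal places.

0.2582

E[U] = 4.5,  E[V] = 2.25
E[UV] = 10.5
Cov(U,V) = E[UV] − E[U]E[V] = 10.5 − (4.5)(2.25) = 0.375
Var(U) = 2.25,  Var(V) = 0.9375
ρ = 0.375 / √(2.25·0.9375) ≈ 0.2582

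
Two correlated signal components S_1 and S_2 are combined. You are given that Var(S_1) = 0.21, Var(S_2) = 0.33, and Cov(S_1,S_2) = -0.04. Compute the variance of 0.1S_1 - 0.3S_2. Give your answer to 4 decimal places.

Var(0.1S_1 - 0.3S_2) = (0.1)²·Var(S_1) + (-0.3)²·Var(S_2) + 2·(0.1)·(-0.3)·Cov(S_1,S_2)
= 0.01·0.21 + 0.09·0.33 + -0.06·-0.04 = 0.0342

0.0342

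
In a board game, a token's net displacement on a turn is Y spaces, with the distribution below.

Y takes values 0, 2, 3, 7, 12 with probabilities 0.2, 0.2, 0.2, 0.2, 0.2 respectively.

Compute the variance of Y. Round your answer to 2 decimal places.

18.16

E[Y] = (0)(0.2) + (2)(0.2) + (3)(0.2) + (7)(0.2) + (12)(0.2) = 4.8
E[Y²] = (0)²(0.2) + (2)²(0.2) + (3)²(0.2) + (7)²(0.2) + (12)²(0.2) = 41.2
Var(Y) = E[Y²] − (E[Y])² = 41.2 − (4.8)² = 18.16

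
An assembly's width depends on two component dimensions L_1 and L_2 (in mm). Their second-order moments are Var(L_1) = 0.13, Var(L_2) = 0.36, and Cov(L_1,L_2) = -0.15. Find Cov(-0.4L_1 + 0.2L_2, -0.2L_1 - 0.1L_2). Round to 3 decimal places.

Cov(-0.4L_1 + 0.2L_2, -0.2L_1 - 0.1L_2) = (-0.4)(-0.2)Var(L_1) + (0.2)(-0.1)Var(L_2) + [(-0.4)(-0.1) + (0.2)(-0.2)]Cov(L_1,L_2)
= 0.08·0.13 + -0.02·0.36 + 0·-0.15 = 0.0032

0.003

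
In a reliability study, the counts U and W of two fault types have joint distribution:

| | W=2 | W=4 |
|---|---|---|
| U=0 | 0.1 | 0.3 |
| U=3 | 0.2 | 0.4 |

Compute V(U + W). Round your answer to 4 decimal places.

E[U] = 1.8,  E[W] = 3.4,  E[UW] = 6
V(U) = 5.4 − (1.8)² = 2.16;  V(W) = 12.4 − (3.4)² = 0.84
Cov(U,W) = 6 − (1.8)(3.4) = -0.12
V(U + W) = (1)²·2.16 + (1)²·0.84 + 2·(1)·(1)·-0.12 = 2.76

2.7600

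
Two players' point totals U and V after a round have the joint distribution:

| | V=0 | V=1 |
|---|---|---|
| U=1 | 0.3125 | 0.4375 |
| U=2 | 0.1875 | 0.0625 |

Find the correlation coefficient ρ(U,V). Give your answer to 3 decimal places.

E[U] = 1.25,  E[V] = 0.5
E[UV] = 0.5625
Cov(U,V) = E[UV] − E[U]E[V] = 0.5625 − (1.25)(0.5) = -0.0625
Var(U) = 0.1875,  Var(V) = 0.25
ρ = -0.0625 / √(0.1875·0.25) ≈ -0.289

-0.289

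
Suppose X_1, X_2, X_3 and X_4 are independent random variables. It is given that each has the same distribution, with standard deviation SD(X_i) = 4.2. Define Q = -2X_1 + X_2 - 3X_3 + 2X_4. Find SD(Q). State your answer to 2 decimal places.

var(X_i) = (4.2)² = 17.64
By independence, var(Q) = (-2)²var(X_1) + (1)²var(X_2) + (-3)²var(X_3) + (2)²var(X_4)
= (-2)²·17.64 + (1)²·17.64 + (-3)²·17.64 + (2)²·17.64 = 317.52
SD(Q) = √317.52 ≈ 17.82

17.82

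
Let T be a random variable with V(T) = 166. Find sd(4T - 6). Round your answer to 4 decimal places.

V(4T - 6) = (4)²·166 = 2656
sd(4T - 6) = √2656 ≈ 51.5364

51.5364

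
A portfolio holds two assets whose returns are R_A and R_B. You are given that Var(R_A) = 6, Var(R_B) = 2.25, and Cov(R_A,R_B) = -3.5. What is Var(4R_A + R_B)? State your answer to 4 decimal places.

Var(4R_A + R_B) = (4)²·Var(R_A) + (1)²·Var(R_B) + 2·(4)·(1)·Cov(R_A,R_B)
= 16·6 + 1·2.25 + 8·-3.5 = 70.25

70.2500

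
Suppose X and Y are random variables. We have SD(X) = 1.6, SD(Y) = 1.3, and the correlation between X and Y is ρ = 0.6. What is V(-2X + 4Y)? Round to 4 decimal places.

V(X) = (1.6)² = 2.56;  V(Y) = (1.3)² = 1.69
Cov(X,Y) = ρ·SD(X)·SD(Y) = 0.6·1.6·1.3 = 1.248
V(-2X + 4Y) = (-2)²·V(X) + (4)²·V(Y) + 2·(-2)·(4)·Cov(X,Y)
= 4·2.56 + 16·1.69 + -16·1.248 = 17.312

17.3120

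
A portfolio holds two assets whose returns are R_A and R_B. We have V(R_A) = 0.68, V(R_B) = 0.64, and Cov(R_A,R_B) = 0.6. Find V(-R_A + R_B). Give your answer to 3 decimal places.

0.120

V(-R_A + R_B) = (-1)²·V(R_A) + (1)²·V(R_B) + 2·(-1)·(1)·Cov(R_A,R_B)
= 1·0.68 + 1·0.64 + -2·0.6 = 0.12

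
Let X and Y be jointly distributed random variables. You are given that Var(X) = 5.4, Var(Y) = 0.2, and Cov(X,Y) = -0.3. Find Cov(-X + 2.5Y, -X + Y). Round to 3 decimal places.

Cov(-X + 2.5Y, -X + Y) = (-1)(-1)Var(X) + (2.5)(1)Var(Y) + [(-1)(1) + (2.5)(-1)]Cov(X,Y)
= 1·5.4 + 2.5·0.2 + -3.5·-0.3 = 6.95

6.950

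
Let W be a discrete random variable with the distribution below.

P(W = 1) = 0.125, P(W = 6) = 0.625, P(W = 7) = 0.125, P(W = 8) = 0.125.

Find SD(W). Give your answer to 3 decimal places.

1.920

E[W] = (1)(0.125) + (6)(0.625) + (7)(0.125) + (8)(0.125) = 5.75
E[W²] = (1)²(0.125) + (6)²(0.625) + (7)²(0.125) + (8)²(0.125) = 36.75
Var(W) = E[W²] − (E[W])² = 36.75 − (5.75)² = 3.6875
SD(W) = √3.6875 ≈ 1.920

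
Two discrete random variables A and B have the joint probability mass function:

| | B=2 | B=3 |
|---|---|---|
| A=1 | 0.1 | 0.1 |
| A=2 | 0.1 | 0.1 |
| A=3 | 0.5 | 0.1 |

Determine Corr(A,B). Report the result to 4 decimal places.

-0.3273

E[A] = 2.4,  E[B] = 2.3
E[AB] = 5.4
Cov(A,B) = E[AB] − E[A]E[B] = 5.4 − (2.4)(2.3) = -0.12
Var(A) = 0.64,  Var(B) = 0.21
ρ = -0.12 / √(0.64·0.21) ≈ -0.3273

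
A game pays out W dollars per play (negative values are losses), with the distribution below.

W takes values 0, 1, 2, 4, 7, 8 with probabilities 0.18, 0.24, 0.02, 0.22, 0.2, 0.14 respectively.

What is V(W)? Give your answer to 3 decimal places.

9.058

E[W] = (0)(0.18) + (1)(0.24) + (2)(0.02) + (4)(0.22) + (7)(0.2) + (8)(0.14) = 3.68
E[W²] = (0)²(0.18) + (1)²(0.24) + (2)²(0.02) + (4)²(0.22) + (7)²(0.2) + (8)²(0.14) = 22.6
V(W) = E[W²] − (E[W])² = 22.6 − (3.68)² = 9.0576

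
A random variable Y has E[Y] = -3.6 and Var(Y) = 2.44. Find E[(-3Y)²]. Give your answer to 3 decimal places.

E[-3Y] = -3·-3.6 = 10.8
Var(-3Y) = (-3)²·2.44 = 21.96
E[(-3Y)²] = Var((-3Y)) + (E[(-3Y)])² = 21.96 + (10.8)² = 138.6

138.600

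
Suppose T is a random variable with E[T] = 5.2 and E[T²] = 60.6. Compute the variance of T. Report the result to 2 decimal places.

Var(T) = 60.6 − (5.2)² = 33.56

33.56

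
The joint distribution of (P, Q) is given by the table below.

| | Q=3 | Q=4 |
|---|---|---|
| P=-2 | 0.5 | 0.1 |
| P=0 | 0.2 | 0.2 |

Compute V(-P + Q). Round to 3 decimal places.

E[P] = -1.2,  E[Q] = 3.3,  E[PQ] = -3.8
V(P) = 2.4 − (-1.2)² = 0.96;  V(Q) = 11.1 − (3.3)² = 0.21
Cov(P,Q) = -3.8 − (-1.2)(3.3) = 0.16
V(-P + Q) = (-1)²·0.96 + (1)²·0.21 + 2·(-1)·(1)·0.16 = 0.85

0.850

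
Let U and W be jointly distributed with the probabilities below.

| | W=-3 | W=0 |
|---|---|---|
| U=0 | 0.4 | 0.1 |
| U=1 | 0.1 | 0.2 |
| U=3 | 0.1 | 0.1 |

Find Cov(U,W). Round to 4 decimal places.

E[U] = 0.9,  E[W] = -1.8
E[UW] = -1.2
Cov(U,W) = E[UW] − E[U]E[W] = -1.2 − (0.9)(-1.8) = 0.42

0.4200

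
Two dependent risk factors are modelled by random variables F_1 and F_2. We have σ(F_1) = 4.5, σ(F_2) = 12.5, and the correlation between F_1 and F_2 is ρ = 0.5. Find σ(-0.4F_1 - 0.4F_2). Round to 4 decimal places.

var(F_1) = (4.5)² = 20.25;  var(F_2) = (12.5)² = 156.25
Cov(F_1,F_2) = ρ·σ(F_1)·σ(F_2) = 0.5·4.5·12.5 = 28.125
var(-0.4F_1 - 0.4F_2) = (-0.4)²·var(F_1) + (-0.4)²·var(F_2) + 2·(-0.4)·(-0.4)·Cov(F_1,F_2)
= 0.16·20.25 + 0.16·156.25 + 0.32·28.125 = 37.24
σ(-0.4F_1 - 0.4F_2) = √37.24 ≈ 6.1025

6.1025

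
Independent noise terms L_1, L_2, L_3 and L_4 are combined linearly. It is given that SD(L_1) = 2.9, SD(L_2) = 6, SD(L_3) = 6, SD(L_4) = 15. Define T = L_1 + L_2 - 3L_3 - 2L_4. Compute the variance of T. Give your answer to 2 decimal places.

1268.41

var(L_1) = 8.41, var(L_2) = 36, var(L_3) = 36, var(L_4) = 225
By independence, var(T) = (1)²var(L_1) + (1)²var(L_2) + (-3)²var(L_3) + (-2)²var(L_4)
= (1)²·8.41 + (1)²·36 + (-3)²·36 + (-2)²·225 = 1268.41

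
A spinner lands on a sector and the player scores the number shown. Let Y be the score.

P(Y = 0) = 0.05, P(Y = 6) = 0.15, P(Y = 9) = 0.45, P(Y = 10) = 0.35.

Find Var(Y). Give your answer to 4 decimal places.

5.4475

E[Y] = (0)(0.05) + (6)(0.15) + (9)(0.45) + (10)(0.35) = 8.45
E[Y²] = (0)²(0.05) + (6)²(0.15) + (9)²(0.45) + (10)²(0.35) = 76.85
Var(Y) = E[Y²] − (E[Y])² = 76.85 − (8.45)² = 5.4475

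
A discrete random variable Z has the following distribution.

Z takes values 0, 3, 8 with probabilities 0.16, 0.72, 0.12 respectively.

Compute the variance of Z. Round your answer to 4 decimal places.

4.4256

E[Z] = (0)(0.16) + (3)(0.72) + (8)(0.12) = 3.12
E[Z²] = (0)²(0.16) + (3)²(0.72) + (8)²(0.12) = 14.16
V(Z) = E[Z²] − (E[Z])² = 14.16 − (3.12)² = 4.4256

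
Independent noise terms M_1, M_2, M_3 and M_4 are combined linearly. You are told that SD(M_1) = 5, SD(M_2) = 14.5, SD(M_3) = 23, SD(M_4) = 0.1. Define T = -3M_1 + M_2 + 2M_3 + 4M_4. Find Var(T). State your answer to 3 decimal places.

Var(M_1) = 25, Var(M_2) = 210.25, Var(M_3) = 529, Var(M_4) = 0.01
By independence, Var(T) = (-3)²Var(M_1) + (1)²Var(M_2) + (2)²Var(M_3) + (4)²Var(M_4)
= (-3)²·25 + (1)²·210.25 + (2)²·529 + (4)²·0.01 = 2551.41

2551.410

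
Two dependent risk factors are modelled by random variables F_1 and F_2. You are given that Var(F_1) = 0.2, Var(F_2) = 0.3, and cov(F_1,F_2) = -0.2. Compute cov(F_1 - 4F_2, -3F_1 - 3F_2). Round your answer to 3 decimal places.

1.200

cov(F_1 - 4F_2, -3F_1 - 3F_2) = (1)(-3)Var(F_1) + (-4)(-3)Var(F_2) + [(1)(-3) + (-4)(-3)]cov(F_1,F_2)
= -3·0.2 + 12·0.3 + 9·-0.2 = 1.2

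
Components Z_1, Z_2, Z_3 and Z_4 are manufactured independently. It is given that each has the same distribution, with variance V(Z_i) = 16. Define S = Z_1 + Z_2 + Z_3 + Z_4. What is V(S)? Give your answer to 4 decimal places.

64.0000

By independence, V(S) = (1)²V(Z_1) + (1)²V(Z_2) + (1)²V(Z_3) + (1)²V(Z_4)
= (1)²·16 + (1)²·16 + (1)²·16 + (1)²·16 = 64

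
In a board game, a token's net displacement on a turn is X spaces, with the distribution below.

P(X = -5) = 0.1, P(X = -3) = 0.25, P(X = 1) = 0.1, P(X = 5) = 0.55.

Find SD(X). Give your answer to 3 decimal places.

E[X] = (-5)(0.1) + (-3)(0.25) + (1)(0.1) + (5)(0.55) = 1.6
E[X²] = (-5)²(0.1) + (-3)²(0.25) + (1)²(0.1) + (5)²(0.55) = 18.6
Var(X) = E[X²] − (E[X])² = 18.6 − (1.6)² = 16.04
SD(X) = √16.04 ≈ 4.005

4.005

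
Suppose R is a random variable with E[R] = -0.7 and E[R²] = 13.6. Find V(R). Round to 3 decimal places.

13.110

V(R) = 13.6 − (-0.7)² = 13.11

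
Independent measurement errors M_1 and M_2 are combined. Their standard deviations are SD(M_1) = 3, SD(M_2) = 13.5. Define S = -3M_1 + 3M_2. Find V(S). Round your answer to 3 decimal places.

1721.250

V(M_1) = 9, V(M_2) = 182.25
By independence, V(S) = (-3)²V(M_1) + (3)²V(M_2)
= (-3)²·9 + (3)²·182.25 = 1721.25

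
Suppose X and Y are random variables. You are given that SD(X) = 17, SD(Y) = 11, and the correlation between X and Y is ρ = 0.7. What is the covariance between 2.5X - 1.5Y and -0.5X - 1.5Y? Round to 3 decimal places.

Var(X) = (17)² = 289;  Var(Y) = (11)² = 121
Cov(X,Y) = ρ·SD(X)·SD(Y) = 0.7·17·11 = 130.9
Cov(2.5X - 1.5Y, -0.5X - 1.5Y) = (2.5)(-0.5)Var(X) + (-1.5)(-1.5)Var(Y) + [(2.5)(-1.5) + (-1.5)(-0.5)]Cov(X,Y)
= -1.25·289 + 2.25·121 + -3·130.9 = -481.7

-481.700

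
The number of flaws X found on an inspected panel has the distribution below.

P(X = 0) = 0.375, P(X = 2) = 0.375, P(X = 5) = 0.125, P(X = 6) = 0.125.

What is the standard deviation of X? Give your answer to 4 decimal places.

E[X] = (0)(0.375) + (2)(0.375) + (5)(0.125) + (6)(0.125) = 2.125
E[X²] = (0)²(0.375) + (2)²(0.375) + (5)²(0.125) + (6)²(0.125) = 9.125
var(X) = E[X²] − (E[X])² = 9.125 − (2.125)² = 4.609375
SD(X) = √4.609375 ≈ 2.1469

2.1469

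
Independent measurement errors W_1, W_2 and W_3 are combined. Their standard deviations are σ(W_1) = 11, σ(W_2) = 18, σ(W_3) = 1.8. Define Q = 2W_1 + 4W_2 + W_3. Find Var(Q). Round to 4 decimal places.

5671.2400

Var(W_1) = 121, Var(W_2) = 324, Var(W_3) = 3.24
By independence, Var(Q) = (2)²Var(W_1) + (4)²Var(W_2) + (1)²Var(W_3)
= (2)²·121 + (4)²·324 + (1)²·3.24 = 5671.24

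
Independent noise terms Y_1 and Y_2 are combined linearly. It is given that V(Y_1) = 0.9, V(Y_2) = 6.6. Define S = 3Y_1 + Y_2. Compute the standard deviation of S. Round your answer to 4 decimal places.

3.8341

By independence, V(S) = (3)²V(Y_1) + (1)²V(Y_2)
= (3)²·0.9 + (1)²·6.6 = 14.7
σ(S) = √14.7 ≈ 3.8341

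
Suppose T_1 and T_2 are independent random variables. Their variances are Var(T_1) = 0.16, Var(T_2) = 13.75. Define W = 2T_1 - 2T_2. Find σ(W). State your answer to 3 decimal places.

7.459

By independence, Var(W) = (2)²Var(T_1) + (-2)²Var(T_2)
= (2)²·0.16 + (-2)²·13.75 = 55.64
σ(W) = √55.64 ≈ 7.459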